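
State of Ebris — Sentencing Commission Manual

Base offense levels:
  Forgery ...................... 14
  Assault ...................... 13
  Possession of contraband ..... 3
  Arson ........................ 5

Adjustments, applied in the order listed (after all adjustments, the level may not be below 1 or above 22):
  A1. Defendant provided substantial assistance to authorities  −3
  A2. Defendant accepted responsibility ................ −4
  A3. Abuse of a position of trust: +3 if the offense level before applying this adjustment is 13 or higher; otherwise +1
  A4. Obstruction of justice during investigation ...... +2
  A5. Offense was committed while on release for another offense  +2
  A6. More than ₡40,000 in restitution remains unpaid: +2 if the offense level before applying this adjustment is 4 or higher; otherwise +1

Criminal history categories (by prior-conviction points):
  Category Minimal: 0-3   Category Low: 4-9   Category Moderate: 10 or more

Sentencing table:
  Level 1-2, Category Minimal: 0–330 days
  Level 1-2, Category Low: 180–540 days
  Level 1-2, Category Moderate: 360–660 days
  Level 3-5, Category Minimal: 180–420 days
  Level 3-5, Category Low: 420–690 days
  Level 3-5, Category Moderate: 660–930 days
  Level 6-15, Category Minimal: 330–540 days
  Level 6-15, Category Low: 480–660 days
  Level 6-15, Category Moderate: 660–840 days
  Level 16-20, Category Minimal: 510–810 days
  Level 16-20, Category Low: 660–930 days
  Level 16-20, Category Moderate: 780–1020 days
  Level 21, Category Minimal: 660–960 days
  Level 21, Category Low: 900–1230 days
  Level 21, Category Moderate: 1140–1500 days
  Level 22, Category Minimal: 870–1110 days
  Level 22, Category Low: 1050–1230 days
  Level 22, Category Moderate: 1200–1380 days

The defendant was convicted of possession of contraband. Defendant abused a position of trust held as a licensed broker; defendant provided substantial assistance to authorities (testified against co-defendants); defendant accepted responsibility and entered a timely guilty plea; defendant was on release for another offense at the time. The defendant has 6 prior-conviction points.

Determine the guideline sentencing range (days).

Base offense level for possession of contraband: 3.
A1 applies: 3 − 3 = 0.
A2 applies: 0 − 4 = -4.
A3 applies (level before this adjustment is -4 < 13, so +1): -4 + 1 = -3.
A4 does not apply.
A5 applies: -3 + 2 = -1.
A6 does not apply.
Level -1 is below the minimum of 1; floored at 1.
Final offense level: 1.
Criminal history: 6 prior points → Category Low (4-9).
Level 1 falls in the 1-2 band.
Grid: Level 1-2 × Category Low = 180-540 days.

180-540 days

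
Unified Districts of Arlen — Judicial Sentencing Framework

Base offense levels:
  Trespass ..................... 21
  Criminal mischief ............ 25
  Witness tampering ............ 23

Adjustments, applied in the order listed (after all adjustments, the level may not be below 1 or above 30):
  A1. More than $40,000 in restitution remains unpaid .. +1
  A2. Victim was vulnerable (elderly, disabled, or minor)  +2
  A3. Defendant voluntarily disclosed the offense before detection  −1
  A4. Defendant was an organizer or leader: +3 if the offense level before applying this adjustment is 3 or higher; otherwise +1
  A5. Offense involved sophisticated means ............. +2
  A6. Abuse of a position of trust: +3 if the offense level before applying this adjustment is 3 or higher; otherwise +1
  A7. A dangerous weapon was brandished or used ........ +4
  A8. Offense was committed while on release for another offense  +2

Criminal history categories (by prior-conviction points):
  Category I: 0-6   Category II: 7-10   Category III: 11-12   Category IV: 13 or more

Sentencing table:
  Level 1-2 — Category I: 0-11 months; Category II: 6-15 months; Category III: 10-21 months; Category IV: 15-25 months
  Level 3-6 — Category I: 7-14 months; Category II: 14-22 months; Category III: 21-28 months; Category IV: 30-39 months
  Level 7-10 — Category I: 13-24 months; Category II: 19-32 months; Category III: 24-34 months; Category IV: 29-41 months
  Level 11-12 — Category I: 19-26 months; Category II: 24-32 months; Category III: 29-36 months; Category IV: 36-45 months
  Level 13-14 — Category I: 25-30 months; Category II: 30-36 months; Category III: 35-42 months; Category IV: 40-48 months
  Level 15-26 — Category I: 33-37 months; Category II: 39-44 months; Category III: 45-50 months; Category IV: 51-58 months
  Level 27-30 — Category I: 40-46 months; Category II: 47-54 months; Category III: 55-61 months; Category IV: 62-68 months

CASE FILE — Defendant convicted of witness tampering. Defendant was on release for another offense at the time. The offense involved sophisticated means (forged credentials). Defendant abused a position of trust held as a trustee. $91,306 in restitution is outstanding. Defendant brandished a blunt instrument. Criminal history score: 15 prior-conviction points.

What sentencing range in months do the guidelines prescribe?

Base offense level for witness tampering: 23.
A1 applies: 23 + 1 = 24.
A3 does not apply.
A5 applies: 24 + 2 = 26.
A6 applies (level before this adjustment is 26 ≥ 3, so +3): 26 + 3 = 29.
A7 applies: 29 + 4 = 33.
A8 applies: 33 + 2 = 35.
Level 35 exceeds the maximum of 30; capped at 30.
Final offense level: 30.
Criminal history: 15 prior points → Category IV (13+).
Level 30 falls in the 27-30 band.
Grid: Level 27-30 × Category IV = 62-68 months.

62-68 months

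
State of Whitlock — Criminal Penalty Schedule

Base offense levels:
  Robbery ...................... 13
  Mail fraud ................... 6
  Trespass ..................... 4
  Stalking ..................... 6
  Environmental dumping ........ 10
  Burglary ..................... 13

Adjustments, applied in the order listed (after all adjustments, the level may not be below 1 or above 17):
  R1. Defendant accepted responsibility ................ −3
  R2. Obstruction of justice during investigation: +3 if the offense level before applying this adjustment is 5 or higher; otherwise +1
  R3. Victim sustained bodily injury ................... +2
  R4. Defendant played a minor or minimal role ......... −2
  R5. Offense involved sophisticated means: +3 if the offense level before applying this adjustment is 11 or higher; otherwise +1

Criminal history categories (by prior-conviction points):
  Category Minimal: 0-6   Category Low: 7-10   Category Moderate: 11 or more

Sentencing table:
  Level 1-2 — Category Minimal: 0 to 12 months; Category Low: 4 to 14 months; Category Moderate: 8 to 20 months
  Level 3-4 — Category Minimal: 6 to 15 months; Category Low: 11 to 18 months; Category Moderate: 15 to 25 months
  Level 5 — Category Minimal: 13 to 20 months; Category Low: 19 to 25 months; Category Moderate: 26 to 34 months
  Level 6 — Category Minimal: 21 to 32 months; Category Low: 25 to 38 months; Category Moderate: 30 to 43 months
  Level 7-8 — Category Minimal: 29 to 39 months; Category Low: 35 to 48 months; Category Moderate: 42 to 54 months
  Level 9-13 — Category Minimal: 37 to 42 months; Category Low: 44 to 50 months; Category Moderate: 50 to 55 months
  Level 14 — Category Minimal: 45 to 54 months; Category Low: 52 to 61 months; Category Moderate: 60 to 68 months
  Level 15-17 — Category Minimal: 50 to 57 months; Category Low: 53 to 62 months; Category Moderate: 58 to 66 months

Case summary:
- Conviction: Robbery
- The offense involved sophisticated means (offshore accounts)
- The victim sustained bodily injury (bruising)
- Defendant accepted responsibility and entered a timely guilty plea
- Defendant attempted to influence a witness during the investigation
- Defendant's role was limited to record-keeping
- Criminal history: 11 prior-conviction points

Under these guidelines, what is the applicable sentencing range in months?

58-66 months

Base offense level for robbery: 13.
R1 applies: 13 − 3 = 10.
R2 applies (level before this adjustment is 10 ≥ 5, so +3): 10 + 3 = 13.
R3 applies: 13 + 2 = 15.
R4 applies: 15 − 2 = 13.
R5 applies (level before this adjustment is 13 ≥ 11, so +3): 13 + 3 = 16.
Final offense level: 16.
Criminal history: 11 prior points → Category Moderate (11+).
Level 16 falls in the 15-17 band.
Grid: Level 15-17 × Category Moderate = 58-66 months.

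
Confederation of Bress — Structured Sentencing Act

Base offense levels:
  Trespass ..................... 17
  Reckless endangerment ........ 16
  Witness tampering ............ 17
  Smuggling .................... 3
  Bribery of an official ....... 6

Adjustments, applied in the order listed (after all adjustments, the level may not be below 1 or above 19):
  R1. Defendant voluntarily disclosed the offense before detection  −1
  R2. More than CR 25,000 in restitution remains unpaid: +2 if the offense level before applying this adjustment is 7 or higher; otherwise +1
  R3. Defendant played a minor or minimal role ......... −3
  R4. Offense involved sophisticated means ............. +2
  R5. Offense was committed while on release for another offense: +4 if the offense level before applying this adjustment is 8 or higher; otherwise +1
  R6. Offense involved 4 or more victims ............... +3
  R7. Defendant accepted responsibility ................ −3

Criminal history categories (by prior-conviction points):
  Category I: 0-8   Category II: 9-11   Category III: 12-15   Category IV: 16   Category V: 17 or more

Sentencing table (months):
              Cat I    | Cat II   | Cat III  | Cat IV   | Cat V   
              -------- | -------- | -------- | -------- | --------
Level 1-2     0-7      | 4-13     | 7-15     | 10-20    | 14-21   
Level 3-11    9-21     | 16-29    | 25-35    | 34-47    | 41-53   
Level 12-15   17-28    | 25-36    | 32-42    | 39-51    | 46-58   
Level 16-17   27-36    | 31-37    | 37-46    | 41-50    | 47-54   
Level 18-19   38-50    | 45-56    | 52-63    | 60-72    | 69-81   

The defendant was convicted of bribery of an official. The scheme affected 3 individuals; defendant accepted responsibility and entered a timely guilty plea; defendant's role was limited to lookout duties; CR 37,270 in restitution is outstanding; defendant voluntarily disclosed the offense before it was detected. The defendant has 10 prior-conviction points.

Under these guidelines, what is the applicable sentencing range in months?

Base offense level for bribery of an official: 6.
R1 applies: 6 − 1 = 5.
R2 applies (level before this adjustment is 5 < 7, so +1): 5 + 1 = 6.
R3 applies: 6 − 3 = 3.
R5 does not apply.
R7 applies: 3 − 3 = 0.
Level 0 is below the minimum of 1; floored at 1.
Final offense level: 1.
Criminal history: 10 prior points → Category II (9-11).
Level 1 falls in the 1-2 band.
Grid: Level 1-2 × Category II = 4-13 months.

4-13 months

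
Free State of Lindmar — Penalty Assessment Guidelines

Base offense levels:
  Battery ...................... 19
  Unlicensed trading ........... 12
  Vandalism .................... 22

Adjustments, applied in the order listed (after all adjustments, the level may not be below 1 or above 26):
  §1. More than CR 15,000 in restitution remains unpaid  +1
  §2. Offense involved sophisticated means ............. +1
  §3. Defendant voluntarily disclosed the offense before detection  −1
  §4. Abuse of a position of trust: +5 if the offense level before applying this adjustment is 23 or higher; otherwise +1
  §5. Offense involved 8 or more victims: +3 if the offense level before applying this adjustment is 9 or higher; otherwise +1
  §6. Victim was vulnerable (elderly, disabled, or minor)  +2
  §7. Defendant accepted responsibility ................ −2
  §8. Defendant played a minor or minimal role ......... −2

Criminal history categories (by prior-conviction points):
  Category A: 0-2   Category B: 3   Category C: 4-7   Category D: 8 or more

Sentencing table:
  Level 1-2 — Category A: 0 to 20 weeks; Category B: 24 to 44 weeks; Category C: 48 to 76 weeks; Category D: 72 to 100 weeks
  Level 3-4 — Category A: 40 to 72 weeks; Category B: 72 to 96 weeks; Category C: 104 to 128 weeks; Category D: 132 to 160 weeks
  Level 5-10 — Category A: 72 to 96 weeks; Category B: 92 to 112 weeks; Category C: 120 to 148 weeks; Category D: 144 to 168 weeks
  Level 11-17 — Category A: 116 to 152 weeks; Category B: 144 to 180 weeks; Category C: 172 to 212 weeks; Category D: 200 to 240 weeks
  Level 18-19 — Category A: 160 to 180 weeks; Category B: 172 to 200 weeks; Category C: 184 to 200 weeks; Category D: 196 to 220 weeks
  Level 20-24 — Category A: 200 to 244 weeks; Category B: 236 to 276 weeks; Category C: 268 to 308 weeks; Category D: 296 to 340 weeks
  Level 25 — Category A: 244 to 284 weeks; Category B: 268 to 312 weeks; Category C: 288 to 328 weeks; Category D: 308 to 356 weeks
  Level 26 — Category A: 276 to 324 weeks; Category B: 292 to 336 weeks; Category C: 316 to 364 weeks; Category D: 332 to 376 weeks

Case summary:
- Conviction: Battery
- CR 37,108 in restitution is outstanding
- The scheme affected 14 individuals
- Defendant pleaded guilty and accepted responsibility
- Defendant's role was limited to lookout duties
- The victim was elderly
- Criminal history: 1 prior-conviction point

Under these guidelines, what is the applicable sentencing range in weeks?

Base offense level for battery: 19.
§1 applies: 19 + 1 = 20.
§4 does not apply.
§5 applies (level before this adjustment is 20 ≥ 9, so +3): 20 + 3 = 23.
§6 applies: 23 + 2 = 25.
§7 applies: 25 − 2 = 23.
§8 applies: 23 − 2 = 21.
Final offense level: 21.
Criminal history: 1 prior point → Category A (0-2).
Level 21 falls in the 20-24 band.
Grid: Level 20-24 × Category A = 200-244 weeks.

200-244 weeks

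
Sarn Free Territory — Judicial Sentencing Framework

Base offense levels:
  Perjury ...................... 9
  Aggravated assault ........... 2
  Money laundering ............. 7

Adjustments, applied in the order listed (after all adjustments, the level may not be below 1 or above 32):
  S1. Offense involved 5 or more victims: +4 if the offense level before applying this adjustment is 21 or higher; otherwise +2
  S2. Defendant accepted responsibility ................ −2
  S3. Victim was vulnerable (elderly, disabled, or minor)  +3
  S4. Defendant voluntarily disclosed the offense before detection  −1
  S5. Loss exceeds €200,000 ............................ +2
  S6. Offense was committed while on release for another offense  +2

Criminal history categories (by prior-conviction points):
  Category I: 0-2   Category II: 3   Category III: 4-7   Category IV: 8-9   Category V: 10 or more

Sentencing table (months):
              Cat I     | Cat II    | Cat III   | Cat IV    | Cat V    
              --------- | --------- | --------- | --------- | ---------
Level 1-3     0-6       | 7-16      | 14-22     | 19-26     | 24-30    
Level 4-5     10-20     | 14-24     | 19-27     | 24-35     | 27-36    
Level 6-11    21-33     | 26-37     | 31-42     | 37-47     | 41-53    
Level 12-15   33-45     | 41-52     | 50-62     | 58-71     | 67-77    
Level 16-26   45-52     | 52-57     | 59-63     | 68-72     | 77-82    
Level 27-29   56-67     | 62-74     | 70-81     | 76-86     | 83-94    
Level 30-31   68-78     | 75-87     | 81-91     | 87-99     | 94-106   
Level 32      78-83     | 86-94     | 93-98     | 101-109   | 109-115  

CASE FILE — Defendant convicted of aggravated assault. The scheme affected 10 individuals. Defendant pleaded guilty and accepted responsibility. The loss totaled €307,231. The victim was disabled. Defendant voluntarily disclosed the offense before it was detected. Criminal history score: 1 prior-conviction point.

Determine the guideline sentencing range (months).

Base offense level for aggravated assault: 2.
S1 applies (level before this adjustment is 2 < 21, so +2): 2 + 2 = 4.
S2 applies: 4 − 2 = 2.
S3 applies: 2 + 3 = 5.
S4 applies: 5 − 1 = 4.
S5 applies: 4 + 2 = 6.
S6 does not apply.
Final offense level: 6.
Criminal history: 1 prior point → Category I (0-2).
Level 6 falls in the 6-11 band.
Grid: Level 6-11 × Category I = 21-33 months.

21-33 months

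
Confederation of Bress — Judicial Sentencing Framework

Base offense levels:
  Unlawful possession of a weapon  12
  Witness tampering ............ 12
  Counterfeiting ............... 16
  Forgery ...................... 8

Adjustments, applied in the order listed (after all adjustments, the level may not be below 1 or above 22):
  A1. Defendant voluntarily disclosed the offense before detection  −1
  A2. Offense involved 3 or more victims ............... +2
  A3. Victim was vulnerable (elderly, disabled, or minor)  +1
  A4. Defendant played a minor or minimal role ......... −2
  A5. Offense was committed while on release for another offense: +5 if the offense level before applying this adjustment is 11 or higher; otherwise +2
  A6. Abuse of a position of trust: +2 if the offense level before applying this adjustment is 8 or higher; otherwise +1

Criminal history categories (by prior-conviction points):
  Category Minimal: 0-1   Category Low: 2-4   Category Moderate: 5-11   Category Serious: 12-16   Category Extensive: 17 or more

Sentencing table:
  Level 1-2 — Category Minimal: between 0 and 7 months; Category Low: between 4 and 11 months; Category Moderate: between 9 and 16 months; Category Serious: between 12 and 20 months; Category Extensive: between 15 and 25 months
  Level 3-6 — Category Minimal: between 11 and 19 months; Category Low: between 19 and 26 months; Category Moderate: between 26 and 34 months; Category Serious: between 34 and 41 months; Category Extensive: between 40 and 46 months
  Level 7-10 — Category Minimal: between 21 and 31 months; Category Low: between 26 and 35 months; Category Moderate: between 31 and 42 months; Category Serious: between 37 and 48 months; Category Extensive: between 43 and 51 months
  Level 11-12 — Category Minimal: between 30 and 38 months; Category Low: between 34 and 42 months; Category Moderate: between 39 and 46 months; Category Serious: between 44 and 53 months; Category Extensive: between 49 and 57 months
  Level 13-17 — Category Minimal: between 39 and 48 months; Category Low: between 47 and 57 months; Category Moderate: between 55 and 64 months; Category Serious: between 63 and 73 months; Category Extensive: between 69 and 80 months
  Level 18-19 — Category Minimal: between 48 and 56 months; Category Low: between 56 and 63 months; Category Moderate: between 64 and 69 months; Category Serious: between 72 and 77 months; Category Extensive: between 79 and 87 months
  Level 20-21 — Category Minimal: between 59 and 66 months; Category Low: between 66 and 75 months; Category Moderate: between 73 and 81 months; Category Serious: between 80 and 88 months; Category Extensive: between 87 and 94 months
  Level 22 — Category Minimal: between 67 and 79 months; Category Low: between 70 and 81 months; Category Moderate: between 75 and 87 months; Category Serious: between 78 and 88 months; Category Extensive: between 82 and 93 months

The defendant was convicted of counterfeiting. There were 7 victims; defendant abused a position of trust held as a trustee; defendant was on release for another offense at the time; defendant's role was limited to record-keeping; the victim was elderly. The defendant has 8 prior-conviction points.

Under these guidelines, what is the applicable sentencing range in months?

Base offense level for counterfeiting: 16.
A1 does not apply.
A2 applies: 16 + 2 = 18.
A3 applies: 18 + 1 = 19.
A4 applies: 19 − 2 = 17.
A5 applies (level before this adjustment is 17 ≥ 11, so +5): 17 + 5 = 22.
A6 applies (level before this adjustment is 22 ≥ 8, so +2): 22 + 2 = 24.
Level 24 exceeds the maximum of 22; capped at 22.
Final offense level: 22.
Criminal history: 8 prior points → Category Moderate (5-11).
Level 22 falls in the 22 band.
Grid: Level 22 × Category Moderate = 75-87 months.

75-87 months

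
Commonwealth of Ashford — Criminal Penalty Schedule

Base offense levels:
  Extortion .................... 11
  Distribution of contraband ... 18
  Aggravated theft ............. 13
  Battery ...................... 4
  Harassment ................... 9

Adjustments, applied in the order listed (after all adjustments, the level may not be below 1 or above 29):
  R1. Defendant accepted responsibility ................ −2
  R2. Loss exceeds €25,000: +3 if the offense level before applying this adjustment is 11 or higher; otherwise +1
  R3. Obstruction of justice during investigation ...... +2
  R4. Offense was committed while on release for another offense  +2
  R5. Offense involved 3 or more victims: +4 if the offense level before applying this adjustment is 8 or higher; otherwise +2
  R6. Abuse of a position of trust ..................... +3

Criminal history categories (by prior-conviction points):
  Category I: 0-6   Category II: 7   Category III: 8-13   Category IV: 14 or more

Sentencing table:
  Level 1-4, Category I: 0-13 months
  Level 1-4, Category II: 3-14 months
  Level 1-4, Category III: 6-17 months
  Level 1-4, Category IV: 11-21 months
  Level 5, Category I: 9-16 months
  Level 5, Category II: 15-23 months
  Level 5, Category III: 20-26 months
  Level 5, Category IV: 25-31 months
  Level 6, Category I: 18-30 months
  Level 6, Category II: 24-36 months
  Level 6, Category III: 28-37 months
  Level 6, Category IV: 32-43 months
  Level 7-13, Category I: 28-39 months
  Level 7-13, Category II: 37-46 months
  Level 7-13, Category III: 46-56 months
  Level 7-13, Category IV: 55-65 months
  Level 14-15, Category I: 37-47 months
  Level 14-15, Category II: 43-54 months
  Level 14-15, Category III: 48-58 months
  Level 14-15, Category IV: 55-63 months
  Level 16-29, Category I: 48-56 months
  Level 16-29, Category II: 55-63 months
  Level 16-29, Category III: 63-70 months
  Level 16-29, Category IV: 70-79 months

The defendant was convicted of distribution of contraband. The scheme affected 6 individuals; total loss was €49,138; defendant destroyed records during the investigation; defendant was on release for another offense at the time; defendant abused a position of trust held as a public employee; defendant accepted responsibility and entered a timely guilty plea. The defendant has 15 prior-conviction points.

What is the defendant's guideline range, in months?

70-79 months

Base offense level for distribution of contraband: 18.
R1 applies: 18 − 2 = 16.
R2 applies (level before this adjustment is 16 ≥ 11, so +3): 16 + 3 = 19.
R3 applies: 19 + 2 = 21.
R4 applies: 21 + 2 = 23.
R5 applies (level before this adjustment is 23 ≥ 8, so +4): 23 + 4 = 27.
R6 applies: 27 + 3 = 30.
Level 30 exceeds the maximum of 29; capped at 29.
Final offense level: 29.
Criminal history: 15 prior points → Category IV (14+).
Level 29 falls in the 16-29 band.
Grid: Level 16-29 × Category IV = 70-79 months.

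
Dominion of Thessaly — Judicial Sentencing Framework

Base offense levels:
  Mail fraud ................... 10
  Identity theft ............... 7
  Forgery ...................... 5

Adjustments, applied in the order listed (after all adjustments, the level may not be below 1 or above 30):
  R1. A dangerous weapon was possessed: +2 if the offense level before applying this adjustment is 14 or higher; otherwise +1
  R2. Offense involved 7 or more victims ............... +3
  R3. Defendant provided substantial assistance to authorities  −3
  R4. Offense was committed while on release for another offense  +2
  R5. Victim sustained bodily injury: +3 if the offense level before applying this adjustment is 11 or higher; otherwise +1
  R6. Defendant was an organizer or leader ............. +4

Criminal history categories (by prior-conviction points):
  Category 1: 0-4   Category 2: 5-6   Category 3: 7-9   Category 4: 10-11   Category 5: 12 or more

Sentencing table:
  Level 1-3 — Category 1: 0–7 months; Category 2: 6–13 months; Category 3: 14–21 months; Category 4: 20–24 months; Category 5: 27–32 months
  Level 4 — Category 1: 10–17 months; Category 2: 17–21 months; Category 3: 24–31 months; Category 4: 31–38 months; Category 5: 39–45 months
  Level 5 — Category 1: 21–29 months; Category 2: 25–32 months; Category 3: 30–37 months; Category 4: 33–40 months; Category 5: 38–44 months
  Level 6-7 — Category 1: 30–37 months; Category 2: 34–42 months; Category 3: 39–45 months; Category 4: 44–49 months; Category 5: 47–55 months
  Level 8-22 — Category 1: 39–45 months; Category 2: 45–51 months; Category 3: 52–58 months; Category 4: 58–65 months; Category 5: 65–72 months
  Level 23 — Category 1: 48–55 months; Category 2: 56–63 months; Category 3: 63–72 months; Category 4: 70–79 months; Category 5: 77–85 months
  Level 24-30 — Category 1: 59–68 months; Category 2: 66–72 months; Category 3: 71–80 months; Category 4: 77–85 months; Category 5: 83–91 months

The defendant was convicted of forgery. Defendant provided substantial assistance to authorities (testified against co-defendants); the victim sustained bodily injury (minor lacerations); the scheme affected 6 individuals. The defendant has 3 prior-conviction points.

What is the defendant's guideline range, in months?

0-7 months

Base offense level for forgery: 5.
R3 applies: 5 − 3 = 2.
R4 does not apply.
R5 applies (level before this adjustment is 2 < 11, so +1): 2 + 1 = 3.
R6 does not apply.
Final offense level: 3.
Criminal history: 3 prior points → Category 1 (0-4).
Level 3 falls in the 1-3 band.
Grid: Level 1-3 × Category 1 = 0-7 months.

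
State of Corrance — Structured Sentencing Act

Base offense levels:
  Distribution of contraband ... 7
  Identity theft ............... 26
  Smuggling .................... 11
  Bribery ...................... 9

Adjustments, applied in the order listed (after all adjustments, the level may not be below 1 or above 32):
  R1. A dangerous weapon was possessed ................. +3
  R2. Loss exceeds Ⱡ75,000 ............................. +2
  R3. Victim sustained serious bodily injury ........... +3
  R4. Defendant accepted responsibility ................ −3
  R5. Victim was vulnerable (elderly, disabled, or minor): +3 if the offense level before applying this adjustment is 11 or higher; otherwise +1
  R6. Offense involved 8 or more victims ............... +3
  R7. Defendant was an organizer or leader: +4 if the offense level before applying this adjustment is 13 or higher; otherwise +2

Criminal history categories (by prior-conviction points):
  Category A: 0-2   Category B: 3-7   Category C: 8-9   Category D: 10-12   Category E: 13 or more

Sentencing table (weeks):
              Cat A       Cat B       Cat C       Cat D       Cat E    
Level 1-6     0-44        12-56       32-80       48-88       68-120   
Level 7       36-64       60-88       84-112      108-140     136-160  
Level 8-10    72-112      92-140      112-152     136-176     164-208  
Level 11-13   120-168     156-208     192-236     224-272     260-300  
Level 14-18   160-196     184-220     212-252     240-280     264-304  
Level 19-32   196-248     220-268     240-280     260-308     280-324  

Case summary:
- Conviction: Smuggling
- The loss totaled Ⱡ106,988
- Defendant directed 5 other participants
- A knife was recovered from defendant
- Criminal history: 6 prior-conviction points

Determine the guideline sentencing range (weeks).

220-268 weeks

Base offense level for smuggling: 11.
R1 applies: 11 + 3 = 14.
R2 applies: 14 + 2 = 16.
R3 does not apply.
R5 does not apply.
R7 applies (level before this adjustment is 16 ≥ 13, so +4): 16 + 4 = 20.
Final offense level: 20.
Criminal history: 6 prior points → Category B (3-7).
Level 20 falls in the 19-32 band.
Grid: Level 19-32 × Category B = 220-268 weeks.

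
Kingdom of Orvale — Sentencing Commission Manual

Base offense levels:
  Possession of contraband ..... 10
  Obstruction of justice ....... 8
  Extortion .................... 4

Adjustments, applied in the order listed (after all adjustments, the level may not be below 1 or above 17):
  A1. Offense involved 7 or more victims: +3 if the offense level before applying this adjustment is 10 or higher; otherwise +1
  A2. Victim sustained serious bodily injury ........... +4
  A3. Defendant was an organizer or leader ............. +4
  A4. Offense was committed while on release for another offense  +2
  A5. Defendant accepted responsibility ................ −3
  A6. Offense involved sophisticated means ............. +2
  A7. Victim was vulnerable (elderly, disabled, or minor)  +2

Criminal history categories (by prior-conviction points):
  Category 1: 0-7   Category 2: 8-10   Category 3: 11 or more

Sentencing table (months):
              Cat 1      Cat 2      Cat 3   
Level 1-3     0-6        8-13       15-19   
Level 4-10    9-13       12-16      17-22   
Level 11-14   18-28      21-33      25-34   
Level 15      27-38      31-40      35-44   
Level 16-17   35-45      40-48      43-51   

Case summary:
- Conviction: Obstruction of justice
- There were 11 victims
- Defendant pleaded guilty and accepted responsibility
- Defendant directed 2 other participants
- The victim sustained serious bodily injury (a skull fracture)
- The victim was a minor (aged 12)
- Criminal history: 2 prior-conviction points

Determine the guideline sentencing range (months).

35-45 months

Base offense level for obstruction of justice: 8.
A1 applies (level before this adjustment is 8 < 10, so +1): 8 + 1 = 9.
A2 applies: 9 + 4 = 13.
A3 applies: 13 + 4 = 17.
A5 applies: 17 − 3 = 14.
A6 does not apply.
A7 applies: 14 + 2 = 16.
Final offense level: 16.
Criminal history: 2 prior points → Category 1 (0-7).
Level 16 falls in the 16-17 band.
Grid: Level 16-17 × Category 1 = 35-45 months.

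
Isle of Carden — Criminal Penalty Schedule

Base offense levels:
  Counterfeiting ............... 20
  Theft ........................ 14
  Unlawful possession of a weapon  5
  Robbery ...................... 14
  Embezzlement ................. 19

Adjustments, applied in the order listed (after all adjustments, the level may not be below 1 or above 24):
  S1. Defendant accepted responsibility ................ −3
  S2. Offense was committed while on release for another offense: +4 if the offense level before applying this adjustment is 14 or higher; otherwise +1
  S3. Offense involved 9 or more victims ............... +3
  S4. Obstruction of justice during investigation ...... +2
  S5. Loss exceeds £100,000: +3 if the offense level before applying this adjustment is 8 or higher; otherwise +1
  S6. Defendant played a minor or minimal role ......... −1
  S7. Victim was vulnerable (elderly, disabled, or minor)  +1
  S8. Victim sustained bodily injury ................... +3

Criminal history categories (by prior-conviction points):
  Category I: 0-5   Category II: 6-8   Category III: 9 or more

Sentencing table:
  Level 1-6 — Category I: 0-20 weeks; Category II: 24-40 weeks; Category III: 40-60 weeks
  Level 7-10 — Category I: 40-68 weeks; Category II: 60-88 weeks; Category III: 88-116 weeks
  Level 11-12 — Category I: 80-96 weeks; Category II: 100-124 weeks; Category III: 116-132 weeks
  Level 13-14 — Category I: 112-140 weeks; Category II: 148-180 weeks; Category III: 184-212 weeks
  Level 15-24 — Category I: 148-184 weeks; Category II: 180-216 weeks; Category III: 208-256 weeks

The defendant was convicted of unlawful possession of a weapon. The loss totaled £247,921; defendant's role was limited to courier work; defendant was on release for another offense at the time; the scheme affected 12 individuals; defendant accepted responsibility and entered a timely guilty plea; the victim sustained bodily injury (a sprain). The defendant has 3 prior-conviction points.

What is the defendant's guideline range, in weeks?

Base offense level for unlawful possession of a weapon: 5.
S1 applies: 5 − 3 = 2.
S2 applies (level before this adjustment is 2 < 14, so +1): 2 + 1 = 3.
S3 applies: 3 + 3 = 6.
S4 does not apply.
S5 applies (level before this adjustment is 6 < 8, so +1): 6 + 1 = 7.
S6 applies: 7 − 1 = 6.
S7 does not apply.
S8 applies: 6 + 3 = 9.
Final offense level: 9.
Criminal history: 3 prior points → Category I (0-5).
Level 9 falls in the 7-10 band.
Grid: Level 7-10 × Category I = 40-68 weeks.

40-68 weeks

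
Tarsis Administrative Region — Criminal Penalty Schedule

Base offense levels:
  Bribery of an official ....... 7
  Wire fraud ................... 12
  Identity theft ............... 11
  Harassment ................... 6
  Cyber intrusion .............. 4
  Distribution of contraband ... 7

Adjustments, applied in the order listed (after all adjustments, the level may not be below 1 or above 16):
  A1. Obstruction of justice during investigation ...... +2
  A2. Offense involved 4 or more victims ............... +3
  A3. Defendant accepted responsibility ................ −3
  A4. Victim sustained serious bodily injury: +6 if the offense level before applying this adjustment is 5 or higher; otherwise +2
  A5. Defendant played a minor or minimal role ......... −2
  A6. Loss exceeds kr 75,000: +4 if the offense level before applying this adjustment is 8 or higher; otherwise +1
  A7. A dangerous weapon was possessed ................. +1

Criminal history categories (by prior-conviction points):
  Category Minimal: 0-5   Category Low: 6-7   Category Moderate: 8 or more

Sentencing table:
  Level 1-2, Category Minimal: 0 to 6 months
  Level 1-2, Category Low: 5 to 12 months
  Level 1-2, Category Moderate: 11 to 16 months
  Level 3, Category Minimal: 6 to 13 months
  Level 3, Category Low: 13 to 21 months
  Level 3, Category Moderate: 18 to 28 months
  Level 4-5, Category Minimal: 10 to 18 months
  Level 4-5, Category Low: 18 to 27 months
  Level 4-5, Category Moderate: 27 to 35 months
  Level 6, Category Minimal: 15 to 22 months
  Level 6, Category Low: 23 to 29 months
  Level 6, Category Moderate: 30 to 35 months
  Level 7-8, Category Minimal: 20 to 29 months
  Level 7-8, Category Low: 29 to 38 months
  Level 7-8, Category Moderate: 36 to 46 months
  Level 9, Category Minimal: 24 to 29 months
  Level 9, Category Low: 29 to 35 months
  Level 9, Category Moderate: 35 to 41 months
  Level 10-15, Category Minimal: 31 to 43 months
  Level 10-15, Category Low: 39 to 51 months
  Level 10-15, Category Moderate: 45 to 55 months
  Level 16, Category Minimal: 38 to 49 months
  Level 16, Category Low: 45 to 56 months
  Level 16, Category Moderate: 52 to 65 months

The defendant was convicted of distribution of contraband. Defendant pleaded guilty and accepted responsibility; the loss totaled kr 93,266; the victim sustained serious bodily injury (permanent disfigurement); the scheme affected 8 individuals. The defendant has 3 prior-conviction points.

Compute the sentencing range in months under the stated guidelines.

38-49 months

Base offense level for distribution of contraband: 7.
A2 applies: 7 + 3 = 10.
A3 applies: 10 − 3 = 7.
A4 applies (level before this adjustment is 7 ≥ 5, so +6): 7 + 6 = 13.
A6 applies (level before this adjustment is 13 ≥ 8, so +4): 13 + 4 = 17.
A7 does not apply.
Level 17 exceeds the maximum of 16; capped at 16.
Final offense level: 16.
Criminal history: 3 prior points → Category Minimal (0-5).
Level 16 falls in the 16 band.
Grid: Level 16 × Category Minimal = 38-49 months.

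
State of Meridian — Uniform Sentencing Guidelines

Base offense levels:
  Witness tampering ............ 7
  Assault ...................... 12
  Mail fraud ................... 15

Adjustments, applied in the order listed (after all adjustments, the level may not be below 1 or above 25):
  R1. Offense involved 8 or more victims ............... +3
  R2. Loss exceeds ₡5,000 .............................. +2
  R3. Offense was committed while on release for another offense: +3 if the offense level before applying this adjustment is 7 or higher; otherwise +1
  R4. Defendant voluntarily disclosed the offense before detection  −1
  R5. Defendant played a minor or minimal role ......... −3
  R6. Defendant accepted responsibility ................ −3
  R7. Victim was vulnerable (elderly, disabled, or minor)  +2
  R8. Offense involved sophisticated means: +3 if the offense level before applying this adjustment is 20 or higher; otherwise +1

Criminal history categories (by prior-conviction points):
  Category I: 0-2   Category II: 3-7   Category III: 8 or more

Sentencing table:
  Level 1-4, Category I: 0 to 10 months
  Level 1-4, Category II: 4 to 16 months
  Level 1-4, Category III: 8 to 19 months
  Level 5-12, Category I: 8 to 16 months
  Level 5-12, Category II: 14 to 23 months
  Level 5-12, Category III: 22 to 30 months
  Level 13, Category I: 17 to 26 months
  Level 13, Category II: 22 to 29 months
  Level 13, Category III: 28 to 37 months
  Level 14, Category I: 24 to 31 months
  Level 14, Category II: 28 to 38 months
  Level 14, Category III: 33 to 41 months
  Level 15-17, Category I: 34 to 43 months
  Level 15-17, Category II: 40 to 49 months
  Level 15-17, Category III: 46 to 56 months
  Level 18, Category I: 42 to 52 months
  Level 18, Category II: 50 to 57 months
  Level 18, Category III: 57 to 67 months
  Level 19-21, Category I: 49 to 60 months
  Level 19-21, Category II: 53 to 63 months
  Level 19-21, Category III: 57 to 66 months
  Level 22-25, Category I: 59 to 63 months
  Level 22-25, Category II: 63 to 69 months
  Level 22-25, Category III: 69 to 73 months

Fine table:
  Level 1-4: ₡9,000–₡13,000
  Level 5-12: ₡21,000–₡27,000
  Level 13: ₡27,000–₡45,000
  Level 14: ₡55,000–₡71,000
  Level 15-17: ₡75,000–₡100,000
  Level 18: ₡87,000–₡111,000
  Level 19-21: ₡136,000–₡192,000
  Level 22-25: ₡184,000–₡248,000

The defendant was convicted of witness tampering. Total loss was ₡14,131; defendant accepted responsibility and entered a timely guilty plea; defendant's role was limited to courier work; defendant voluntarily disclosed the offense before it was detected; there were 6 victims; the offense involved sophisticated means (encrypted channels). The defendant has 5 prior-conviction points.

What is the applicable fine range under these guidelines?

Base offense level for witness tampering: 7.
R1 does not apply.
R2 applies: 7 + 2 = 9.
R3 does not apply.
R4 applies: 9 − 1 = 8.
R5 applies: 8 − 3 = 5.
R6 applies: 5 − 3 = 2.
R7 does not apply.
R8 applies (level before this adjustment is 2 < 20, so +1): 2 + 1 = 3.
Final offense level: 3.
Level 3 falls in the 1-4 band.
Fine table: Level 1-4 → ₡9,000–₡13,000.

₡9,000–₡13,000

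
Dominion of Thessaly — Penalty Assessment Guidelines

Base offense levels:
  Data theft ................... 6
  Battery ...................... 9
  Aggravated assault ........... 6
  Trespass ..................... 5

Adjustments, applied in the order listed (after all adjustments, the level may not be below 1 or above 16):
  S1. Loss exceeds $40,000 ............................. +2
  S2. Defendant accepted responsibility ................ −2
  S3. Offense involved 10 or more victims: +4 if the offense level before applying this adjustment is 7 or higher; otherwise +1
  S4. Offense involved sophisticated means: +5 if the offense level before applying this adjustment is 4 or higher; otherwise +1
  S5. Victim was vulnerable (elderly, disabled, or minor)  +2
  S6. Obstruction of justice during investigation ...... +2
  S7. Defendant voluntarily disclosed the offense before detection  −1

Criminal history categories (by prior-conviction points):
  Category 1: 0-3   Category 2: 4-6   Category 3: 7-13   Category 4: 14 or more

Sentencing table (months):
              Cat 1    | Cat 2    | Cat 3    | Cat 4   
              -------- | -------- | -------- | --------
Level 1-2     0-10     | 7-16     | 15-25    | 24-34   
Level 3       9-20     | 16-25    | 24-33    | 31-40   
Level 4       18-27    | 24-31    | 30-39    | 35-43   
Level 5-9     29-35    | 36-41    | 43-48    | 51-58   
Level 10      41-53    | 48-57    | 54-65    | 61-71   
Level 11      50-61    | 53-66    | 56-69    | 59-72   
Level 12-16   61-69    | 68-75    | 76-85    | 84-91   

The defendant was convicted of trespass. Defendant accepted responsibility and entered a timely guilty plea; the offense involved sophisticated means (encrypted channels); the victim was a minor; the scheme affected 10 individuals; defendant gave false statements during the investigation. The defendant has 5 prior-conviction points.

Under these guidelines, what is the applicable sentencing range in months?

68-75 months

Base offense level for trespass: 5.
S2 applies: 5 − 2 = 3.
S3 applies (level before this adjustment is 3 < 7, so +1): 3 + 1 = 4.
S4 applies (level before this adjustment is 4 ≥ 4, so +5): 4 + 5 = 9.
S5 applies: 9 + 2 = 11.
S6 applies: 11 + 2 = 13.
S7 does not apply.
Final offense level: 13.
Criminal history: 5 prior points → Category 2 (4-6).
Level 13 falls in the 12-16 band.
Grid: Level 12-16 × Category 2 = 68-75 months.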